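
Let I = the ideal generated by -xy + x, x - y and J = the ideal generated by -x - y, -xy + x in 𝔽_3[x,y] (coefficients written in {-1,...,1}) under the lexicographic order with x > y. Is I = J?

No, the ideals differ.

Since reduced Gröbner bases are canonical representatives of ideals under a given ordering, it suffices to compute and compare them.
Buchberger on the first generating set:
f_1 = -xy + x, LT = xy.
f_2 = x - y, LT = x.

S(f_1,f_2): lcm = xy. S = -x + y².
  leading term x: subtract (-1)·f_2 from -x + y² → y² - y
  leading term y²: no divisor's leading term divides it; move y² to the remainder.
  leading term y: no divisor's leading term divides it; move -y to the remainder.
  remainder y² - y ≠ 0; add g_3 = y² - y to the basis.

The other S-polynomials (S(f_1,g_3), S(f_2,g_3)) all reduce to 0 modulo the current basis, so we have a Gröbner basis.
Inter-reduce: drop elements whose leading term is divisible by another's, tail-reduce, and make monic.
Reduced Gröbner basis: {x - y, y² - y}.

Buchberger on the second generating set:
h_1 = -x - y, LT = x.
h_2 = -xy + x, LT = xy.

S(h_1,h_2): lcm = xy. S = x + y².
  leading term x: subtract (-1)·h_1 from x + y² → y² - y
  leading term y²: no divisor's leading term divides it; move y² to the remainder.
  leading term y: no divisor's leading term divides it; move -y to the remainder.
  remainder y² - y ≠ 0; add k_3 = y² - y to the basis.

The other S-polynomials (S(h_1,k_3), S(h_2,k_3)) all reduce to 0 modulo the current basis, so we have a Gröbner basis.
Inter-reduce: drop elements whose leading term is divisible by another's, tail-reduce, and make monic.
Reduced Gröbner basis: {x + y, y² - y}.

Since the reduced bases disagree, the two ideals are not the same.
The same test decides containment: I ⊆ J iff every generator of I reduces to 0 modulo a Gröbner basis of J.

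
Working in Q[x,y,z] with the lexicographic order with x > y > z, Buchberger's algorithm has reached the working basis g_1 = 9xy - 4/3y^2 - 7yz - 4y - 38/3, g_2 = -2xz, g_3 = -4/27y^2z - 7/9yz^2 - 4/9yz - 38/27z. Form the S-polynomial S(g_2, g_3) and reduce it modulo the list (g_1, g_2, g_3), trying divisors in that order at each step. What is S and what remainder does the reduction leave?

S(g_2, g_3) = -21/4xyz^2 - 3xyz - 19/2xz; remainder on division = 0.

lcm(LM(g_2), LM(g_3)) = xy^2z.
S = (lcm/LT(g_2))·g_2 − (lcm/LT(g_3))·g_3 = -21/4xyz^2 - 3xyz - 19/2xz.
Reduce S modulo (g_1, g_2, g_3) in that order:
  leading term xyz^2: subtract (-7/12z^2)·g_1 from -21/4xyz^2 - 3xyz - 19/2xz → -3xyz - 19/2xz - 7/9y^2z^2 - 49/12yz^3 - 7/3yz^2 - 133/18z^2
  leading term xyz: subtract (-1/3z)·g_1 from -3xyz - 19/2xz - 7/9y^2z^2 - 49/12yz^3 - 7/3yz^2 - 133/18z^2 → -19/2xz - 7/9y^2z^2 - 4/9y^2z - 49/12yz^3 - 14/3yz^2 - 4/3yz - 133/18z^2 - 38/9z
  leading term xz: subtract (19/4)·g_2 from -19/2xz - 7/9y^2z^2 - 4/9y^2z - 49/12yz^3 - 14/3yz^2 - 4/3yz - 133/18z^2 - 38/9z → -7/9y^2z^2 - 4/9y^2z - 49/12yz^3 - 14/3yz^2 - 4/3yz - 133/18z^2 - 38/9z
  leading term y^2z^2: subtract (21/4z)·g_3 from -7/9y^2z^2 - 4/9y^2z - 49/12yz^3 - 14/3yz^2 - 4/3yz - 133/18z^2 - 38/9z → -4/9y^2z - 7/3yz^2 - 4/3yz - 38/9z
  leading term y^2z: subtract (3)·g_3 from -4/9y^2z - 7/3yz^2 - 4/3yz - 38/9z → 0
The remainder is 0, so this S-polynomial contributes no new basis element.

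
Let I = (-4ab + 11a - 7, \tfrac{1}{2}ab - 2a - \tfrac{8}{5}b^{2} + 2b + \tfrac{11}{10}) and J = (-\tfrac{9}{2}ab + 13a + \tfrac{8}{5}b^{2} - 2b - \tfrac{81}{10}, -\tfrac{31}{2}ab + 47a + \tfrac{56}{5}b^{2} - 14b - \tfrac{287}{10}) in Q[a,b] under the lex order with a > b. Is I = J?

Yes, the ideals are equal.

Since reduced Gröbner bases are canonical representatives of ideals under a given ordering, it suffices to compute and compare them.
Buchberger on the first generating set:
f_1 = -4ab + 11a - 7, LT = ab.
f_2 = \tfrac{1}{2}ab - 2a - \tfrac{8}{5}b^{2} + 2b + \tfrac{11}{10}, LT = ab.

S(f_1,f_2): lcm = ab. S = \tfrac{5}{4}a + \tfrac{16}{5}b^{2} - 4b - \tfrac{9}{20}.
  leading term a: no divisor's leading term divides it; move \tfrac{5}{4}a to the remainder.
  leading term b^{2}: no divisor's leading term divides it; move \tfrac{16}{5}b^{2} to the remainder.
  leading term b: no divisor's leading term divides it; move -4b to the remainder.
  leading term 1: no divisor's leading term divides it; move -\tfrac{9}{20} to the remainder.
  remainder \tfrac{5}{4}a + \tfrac{16}{5}b^{2} - 4b - \tfrac{9}{20} ≠ 0; add g_3 = \tfrac{5}{4}a + \tfrac{16}{5}b^{2} - 4b - \tfrac{9}{20} to the basis.

S(f_1,g_3): lcm = ab. S = -\tfrac{11}{4}a - \tfrac{64}{25}b^{3} + \tfrac{16}{5}b^{2} + \tfrac{9}{25}b + \tfrac{7}{4}.
  leading term a: subtract (-\tfrac{11}{5})·g_3 from -\tfrac{11}{4}a - \tfrac{64}{25}b^{3} + \tfrac{16}{5}b^{2} + \tfrac{9}{25}b + \tfrac{7}{4} → -\tfrac{64}{25}b^{3} + \tfrac{256}{25}b^{2} - \tfrac{211}{25}b + \tfrac{19}{25}
  leading term b^{3}: no divisor's leading term divides it; move -\tfrac{64}{25}b^{3} to the remainder.
  leading term b^{2}: no divisor's leading term divides it; move \tfrac{256}{25}b^{2} to the remainder.
  leading term b: no divisor's leading term divides it; move -\tfrac{211}{25}b to the remainder.
  leading term 1: no divisor's leading term divides it; move \tfrac{19}{25} to the remainder.
  remainder -\tfrac{64}{25}b^{3} + \tfrac{256}{25}b^{2} - \tfrac{211}{25}b + \tfrac{19}{25} ≠ 0; add g_4 = -\tfrac{64}{25}b^{3} + \tfrac{256}{25}b^{2} - \tfrac{211}{25}b + \tfrac{19}{25} to the basis.

The other S-polynomials (S(f_2,g_3), S(f_1,g_4), S(f_2,g_4), S(g_3,g_4)) all reduce to 0 modulo the current basis, so we have a Gröbner basis.
Inter-reduce: drop elements whose leading term is divisible by another's, tail-reduce, and make monic.
Reduced Gröbner basis: {a + \tfrac{64}{25}b^{2} - \tfrac{16}{5}b - \tfrac{9}{25}, b^{3} - 4b^{2} + \tfrac{211}{64}b - \tfrac{19}{64}}.

Buchberger on the second generating set:
h_1 = -\tfrac{9}{2}ab + 13a + \tfrac{8}{5}b^{2} - 2b - \tfrac{81}{10}, LT = ab.
h_2 = -\tfrac{31}{2}ab + 47a + \tfrac{56}{5}b^{2} - 14b - \tfrac{287}{10}, LT = ab.

S(h_1,h_2): lcm = ab. S = \tfrac{40}{279}a + \tfrac{512}{1395}b^{2} - \tfrac{128}{279}b - \tfrac{8}{155}.
  leading term a: no divisor's leading term divides it; move \tfrac{40}{279}a to the remainder.
  leading term b^{2}: no divisor's leading term divides it; move \tfrac{512}{1395}b^{2} to the remainder.
  leading term b: no divisor's leading term divides it; move -\tfrac{128}{279}b to the remainder.
  leading term 1: no divisor's leading term divides it; move -\tfrac{8}{155} to the remainder.
  remainder \tfrac{40}{279}a + \tfrac{512}{1395}b^{2} - \tfrac{128}{279}b - \tfrac{8}{155} ≠ 0; add k_3 = \tfrac{40}{279}a + \tfrac{512}{1395}b^{2} - \tfrac{128}{279}b - \tfrac{8}{155} to the basis.

S(h_1,k_3): lcm = ab. S = -\tfrac{26}{9}a - \tfrac{64}{25}b^{3} + \tfrac{128}{45}b^{2} + \tfrac{181}{225}b + \tfrac{9}{5}.
  leading term a: subtract (-\tfrac{403}{20})·k_3 from -\tfrac{26}{9}a - \tfrac{64}{25}b^{3} + \tfrac{128}{45}b^{2} + \tfrac{181}{225}b + \tfrac{9}{5} → -\tfrac{64}{25}b^{3} + \tfrac{256}{25}b^{2} - \tfrac{211}{25}b + \tfrac{19}{25}
  leading term b^{3}: no divisor's leading term divides it; move -\tfrac{64}{25}b^{3} to the remainder.
  leading term b^{2}: no divisor's leading term divides it; move \tfrac{256}{25}b^{2} to the remainder.
  leading term b: no divisor's leading term divides it; move -\tfrac{211}{25}b to the remainder.
  leading term 1: no divisor's leading term divides it; move \tfrac{19}{25} to the remainder.
  remainder -\tfrac{64}{25}b^{3} + \tfrac{256}{25}b^{2} - \tfrac{211}{25}b + \tfrac{19}{25} ≠ 0; add k_4 = -\tfrac{64}{25}b^{3} + \tfrac{256}{25}b^{2} - \tfrac{211}{25}b + \tfrac{19}{25} to the basis.

The other S-polynomials (S(h_2,k_3), S(h_1,k_4), S(h_2,k_4), S(k_3,k_4)) all reduce to 0 modulo the current basis, so we have a Gröbner basis.
Inter-reduce: drop elements whose leading term is divisible by another's, tail-reduce, and make monic.
Reduced Gröbner basis: {a + \tfrac{64}{25}b^{2} - \tfrac{16}{5}b - \tfrac{9}{25}, b^{3} - 4b^{2} + \tfrac{211}{64}b - \tfrac{19}{64}}.

The two bases agree; hence the ideals are identical.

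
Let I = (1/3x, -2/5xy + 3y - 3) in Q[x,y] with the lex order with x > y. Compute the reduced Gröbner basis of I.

G = {x, y - 1}

f_1 = 1/3x, LT = x.
f_2 = -2/5xy + 3y - 3, LT = xy.

S(f_1,f_2): lcm = xy. S = 15/2y - 15/2.
  reduce S modulo (f_1, f_2):
  remainder 15/2y - 15/2 ≠ 0; add g_3 = 15/2y - 15/2 to the basis.

The other S-polynomials (S(f_1,g_3), S(f_2,g_3)) all reduce to 0 modulo the current basis, so we have a Gröbner basis.
Inter-reduce: drop elements whose leading term is divisible by another's, tail-reduce, and make monic.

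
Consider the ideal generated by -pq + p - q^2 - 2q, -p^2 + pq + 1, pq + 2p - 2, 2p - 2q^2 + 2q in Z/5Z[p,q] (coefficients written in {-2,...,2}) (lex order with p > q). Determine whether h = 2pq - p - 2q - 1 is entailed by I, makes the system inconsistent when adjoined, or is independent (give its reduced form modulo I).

First compute the reduced Gröbner basis of I by Buchberger's algorithm.
f_1 = -pq + p - q^2 - 2q, LT = pq.
f_2 = -p^2 + pq + 1, LT = p^2.
f_3 = pq + 2p - 2, LT = pq.
f_4 = 2p - 2q^2 + 2q, LT = p.

S(f_1,f_2): lcm = p^2q. S = -p^2 + 2pq^2 + 2pq + q.
  leading term p^2: subtract (1)·f_2 from -p^2 + 2pq^2 + 2pq + q → 2pq^2 + pq + q - 1
  leading term pq^2: subtract (-2q)·f_1 from 2pq^2 + pq + q - 1 → -2pq - 2q^3 + q^2 + q - 1
  leading term pq: subtract (2)·f_1 from -2pq - 2q^3 + q^2 + q - 1 → -2p - 2q^3 - 2q^2 - 1
  leading term p: subtract (-1)·f_4 from -2p - 2q^3 - 2q^2 - 1 → -2q^3 + q^2 + 2q - 1
  leading term q^3: no divisor's leading term divides it; move -2q^3 to the remainder.
  leading term q^2: no divisor's leading term divides it; move q^2 to the remainder.
  leading term q: no divisor's leading term divides it; move 2q to the remainder.
  leading term 1: no divisor's leading term divides it; move -1 to the remainder.
  remainder -2q^3 + q^2 + 2q - 1 ≠ 0; add k_5 = -2q^3 + q^2 + 2q - 1 to the basis.

S(f_1,f_3): lcm = pq. S = 2p + q^2 + 2q + 2.
  leading term p: subtract (1)·f_4 from 2p + q^2 + 2q + 2 → -2q^2 + 2
  leading term q^2: no divisor's leading term divides it; move -2q^2 to the remainder.
  leading term 1: no divisor's leading term divides it; move 2 to the remainder.
  remainder -2q^2 + 2 ≠ 0; add k_6 = -2q^2 + 2 to the basis.

S(f_1,f_4): lcm = pq. S = -p + q^3 + 2q.
  leading term p: subtract (2)·f_4 from -p + q^3 + 2q → q^3 - q^2 - 2q
  leading term q^3: subtract (2)·k_5 from q^3 - q^2 - 2q → 2q^2 - q + 2
  leading term q^2: subtract (-1)·k_6 from 2q^2 - q + 2 → -q - 1
  leading term q: no divisor's leading term divides it; move -q to the remainder.
  leading term 1: no divisor's leading term divides it; move -1 to the remainder.
  remainder -q - 1 ≠ 0; add k_7 = -q - 1 to the basis.

The other S-polynomials (S(f_2,f_3), S(f_2,f_4), S(f_3,f_4), S(f_1,k_5), S(f_2,k_5), S(f_3,k_5), S(f_4,k_5), S(f_1,k_6), S(f_2,k_6), S(f_3,k_6), S(f_4,k_6), S(k_5,k_6), S(f_1,k_7), S(f_2,k_7), S(f_3,k_7), S(f_4,k_7), S(k_5,k_7), S(k_6,k_7)) all reduce to 0 modulo the current basis, so we have a Gröbner basis.
Inter-reduce: drop elements whose leading term is divisible by another's, tail-reduce, and make monic.
Reduced Gröbner basis: {p - 2, q + 1}.
Label its elements g_1 = p - 2, g_2 = q + 1.

Reduce h = 2pq - p - 2q - 1 modulo G:
  leading term pq: subtract (2q)·g_1 from 2pq - p - 2q - 1 → -p + 2q - 1
  leading term p: subtract (-1)·g_1 from -p + 2q - 1 → 2q + 2
  leading term q: subtract (2)·g_2 from 2q + 2 → 0
  normal form = 0.
Since the normal form is 0, h ∈ I.

2pq - p - 2q - 1 lies in I (it reduces to 0).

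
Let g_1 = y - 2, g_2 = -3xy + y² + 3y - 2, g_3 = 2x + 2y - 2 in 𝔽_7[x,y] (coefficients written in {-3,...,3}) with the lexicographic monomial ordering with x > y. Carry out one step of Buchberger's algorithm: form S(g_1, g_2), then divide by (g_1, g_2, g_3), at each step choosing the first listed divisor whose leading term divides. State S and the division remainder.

S(g_1, g_2) = -2x - 2y² + y - 3; remainder on division = 0.

lcm(LM(g_1), LM(g_2)) = xy.
S = (lcm/LT(g_1))·g_1 − (lcm/LT(g_2))·g_2 = -2x - 2y² + y - 3.
Reduce S modulo (g_1, g_2, g_3) in that order:
  leading term x: subtract (-1)·g_3 from -2x - 2y² + y - 3 → -2y² + 3y + 2
  leading term y²: subtract (-2y)·g_1 from -2y² + 3y + 2 → -y + 2
  leading term y: subtract (-1)·g_1 from -y + 2 → 0
The remainder is 0, so this S-polynomial contributes no new basis element.
This is the inner loop of Buchberger's algorithm — each nonzero remainder becomes a new basis element.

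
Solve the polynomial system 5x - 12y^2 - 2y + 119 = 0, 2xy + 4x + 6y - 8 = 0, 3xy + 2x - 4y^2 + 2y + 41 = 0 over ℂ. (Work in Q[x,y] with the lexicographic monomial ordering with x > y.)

{(-1, 3)}

Compute a lex Gröbner basis by Buchberger's algorithm.
f_1 = 5x - 12y^2 - 2y + 119, LT = x.
f_2 = 2xy + 4x + 6y - 8, LT = xy.
f_3 = 3xy + 2x - 4y^2 + 2y + 41, LT = xy.

S(f_1,f_2): lcm = xy. S = -2x - 12/5y^3 - 2/5y^2 + 104/5y + 4.
  leading term x: subtract (-2/5)·f_1 from -2x - 12/5y^3 - 2/5y^2 + 104/5y + 4 → -12/5y^3 - 26/5y^2 + 20y + 258/5
  leading term y^3: no divisor's leading term divides it; move -12/5y^3 to the remainder.
  leading term y^2: no divisor's leading term divides it; move -26/5y^2 to the remainder.
  leading term y: no divisor's leading term divides it; move 20y to the remainder.
  leading term 1: no divisor's leading term divides it; move 258/5 to the remainder.
  remainder -12/5y^3 - 26/5y^2 + 20y + 258/5 ≠ 0; add h_4 = -12/5y^3 - 26/5y^2 + 20y + 258/5 to the basis.

S(f_1,f_3): lcm = xy. S = -2/3x - 12/5y^3 + 14/15y^2 + 347/15y - 41/3.
  leading term x: subtract (-2/15)·f_1 from -2/3x - 12/5y^3 + 14/15y^2 + 347/15y - 41/3 → -12/5y^3 - 2/3y^2 + 343/15y + 11/5
  leading term y^3: subtract (1)·h_4 from -12/5y^3 - 2/3y^2 + 343/15y + 11/5 → 68/15y^2 + 43/15y - 247/5
  leading term y^2: no divisor's leading term divides it; move 68/15y^2 to the remainder.
  leading term y: no divisor's leading term divides it; move 43/15y to the remainder.
  leading term 1: no divisor's leading term divides it; move -247/5 to the remainder.
  remainder 68/15y^2 + 43/15y - 247/5 ≠ 0; add h_5 = 68/15y^2 + 43/15y - 247/5 to the basis.

S(f_3,h_4): lcm = xy^3. S = -3/2xy^2 + 25/3xy + 43/2x - 4/3y^4 + 2/3y^3 + 41/3y^2.
  leading term xy^2: subtract (-3/10y^2)·f_1 from -3/2xy^2 + 25/3xy + 43/2x - 4/3y^4 + 2/3y^3 + 41/3y^2 → 25/3xy + 43/2x - 74/15y^4 + 1/15y^3 + 1481/30y^2
  leading term xy: subtract (5/3y)·f_1 from 25/3xy + 43/2x - 74/15y^4 + 1/15y^3 + 1481/30y^2 → 43/2x - 74/15y^4 + 301/15y^3 + 527/10y^2 - 595/3y
  leading term x: subtract (43/10)·f_1 from 43/2x - 74/15y^4 + 301/15y^3 + 527/10y^2 - 595/3y → -74/15y^4 + 301/15y^3 + 1043/10y^2 - 2846/15y - 5117/10
  leading term y^4: subtract (37/18y)·h_4 from -74/15y^4 + 301/15y^3 + 1043/10y^2 - 2846/15y - 5117/10 → 1384/45y^3 + 5687/90y^2 - 1479/5y - 5117/10
  leading term y^3: subtract (-346/27)·h_4 from 1384/45y^3 + 5687/90y^2 - 1479/5y - 5117/10 → -931/270y^2 - 5333/135y + 13459/90
  leading term y^2: subtract (-931/1224)·h_5 from -931/270y^2 - 5333/135y + 13459/90 → -137051/3672y + 137051/1224
  leading term y: no divisor's leading term divides it; move -137051/3672y to the remainder.
  leading term 1: no divisor's leading term divides it; move 137051/1224 to the remainder.
  remainder -137051/3672y + 137051/1224 ≠ 0; add h_6 = -137051/3672y + 137051/1224 to the basis.

The other S-polynomials (S(f_2,f_3), S(f_1,h_4), S(f_2,h_4), S(f_1,h_5), S(f_2,h_5), S(f_3,h_5), S(h_4,h_5), S(f_1,h_6), S(f_2,h_6), S(f_3,h_6), S(h_4,h_6), S(h_5,h_6)) all reduce to 0 modulo the current basis, so we have a Gröbner basis.
Inter-reduce: drop elements whose leading term is divisible by another's, tail-reduce, and make monic.
Reduced Gröbner basis: {x + 1, y - 3}.

The lex basis is triangular: the last element involves only y. Solving y - 3 = 0 gives y ∈ {3}; substituting each value into the earlier elements determines the remaining variables.
  y = 3: the earlier basis element becomes x + 1 = 0, giving x = -1 — point (-1, 3).
Check: every point annihilates each of the original generators.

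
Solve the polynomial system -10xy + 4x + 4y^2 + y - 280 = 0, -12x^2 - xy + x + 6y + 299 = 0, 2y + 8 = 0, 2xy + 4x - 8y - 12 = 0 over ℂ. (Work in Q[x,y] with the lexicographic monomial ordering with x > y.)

Compute a lex Gröbner basis by Buchberger's algorithm.
f_1 = -10xy + 4x + 4y^2 + y - 280, LT = xy.
f_2 = -12x^2 - xy + x + 6y + 299, LT = x^2.
f_3 = 2y + 8, LT = y.
f_4 = 2xy + 4x - 8y - 12, LT = xy.

S(f_1,f_2): lcm = x^2y. S = -2/5x^2 - 29/60xy^2 - 1/60xy + 28x + 1/2y^2 + 299/12y.
  leading term x^2: subtract (1/30)·f_2 from -2/5x^2 - 29/60xy^2 - 1/60xy + 28x + 1/2y^2 + 299/12y → -29/60xy^2 + 1/60xy + 839/30x + 1/2y^2 + 1483/60y - 299/30
  leading term xy^2: subtract (29/600y)·f_1 from -29/60xy^2 + 1/60xy + 839/30x + 1/2y^2 + 1483/60y - 299/30 → -53/300xy + 839/30x - 29/150y^3 + 271/600y^2 + 153/4y - 299/30
  leading term xy: subtract (53/3000)·f_1 from -53/300xy + 839/30x - 29/150y^3 + 271/600y^2 + 153/4y - 299/30 → 3487/125x - 29/150y^3 + 381/1000y^2 + 114697/3000y - 251/50
  leading term x: no divisor's leading term divides it; move 3487/125x to the remainder.
  leading term y^3: subtract (-29/300y^2)·f_3 from -29/150y^3 + 381/1000y^2 + 114697/3000y - 251/50 → 3463/3000y^2 + 114697/3000y - 251/50
  leading term y^2: subtract (3463/6000y)·f_3 from 3463/3000y^2 + 114697/3000y - 251/50 → 6723/200y - 251/50
  leading term y: subtract (6723/400)·f_3 from 6723/200y - 251/50 → -3487/25
  leading term 1: no divisor's leading term divides it; move -3487/25 to the remainder.
  remainder 3487/125x - 3487/25 ≠ 0; add h_5 = 3487/125x - 3487/25 to the basis.

S(f_1,f_3): lcm = xy. S = -22/5x - 2/5y^2 - 1/10y + 28.
  leading term x: subtract (-50/317)·h_5 from -22/5x - 2/5y^2 - 1/10y + 28 → -2/5y^2 - 1/10y + 6
  leading term y^2: subtract (-1/5y)·f_3 from -2/5y^2 - 1/10y + 6 → 3/2y + 6
  leading term y: subtract (3/4)·f_3 from 3/2y + 6 → 0
  remainder 0.

S(f_1,f_4): lcm = xy. S = -12/5x - 2/5y^2 + 39/10y + 34.
  leading term x: subtract (-300/3487)·h_5 from -12/5x - 2/5y^2 + 39/10y + 34 → -2/5y^2 + 39/10y + 22
  leading term y^2: subtract (-1/5y)·f_3 from -2/5y^2 + 39/10y + 22 → 11/2y + 22
  leading term y: subtract (11/4)·f_3 from 11/2y + 22 → 0
  remainder 0.

S(f_2,f_3): leading monomials are coprime, so the S-polynomial reduces to 0 (Buchberger's first criterion).
S(f_2,f_4): lcm = x^2y. S = -2x^2 + 1/12xy^2 + 47/12xy + 6x - 1/2y^2 - 299/12y.
  leading term x^2: subtract (1/6)·f_2 from -2x^2 + 1/12xy^2 + 47/12xy + 6x - 1/2y^2 - 299/12y → 1/12xy^2 + 49/12xy + 35/6x - 1/2y^2 - 311/12y - 299/6
  leading term xy^2: subtract (-1/120y)·f_1 from 1/12xy^2 + 49/12xy + 35/6x - 1/2y^2 - 311/12y - 299/6 → 247/60xy + 35/6x + 1/30y^3 - 59/120y^2 - 113/4y - 299/6
  leading term xy: subtract (-247/600)·f_1 from 247/60xy + 35/6x + 1/30y^3 - 59/120y^2 - 113/4y - 299/6 → 187/25x + 1/30y^3 + 231/200y^2 - 16703/600y - 1651/10
  leading term x: subtract (85/317)·h_5 from 187/25x + 1/30y^3 + 231/200y^2 - 16703/600y - 1651/10 → 1/30y^3 + 231/200y^2 - 16703/600y - 1277/10
  leading term y^3: subtract (1/60y^2)·f_3 from 1/30y^3 + 231/200y^2 - 16703/600y - 1277/10 → 613/600y^2 - 16703/600y - 1277/10
  leading term y^2: subtract (613/1200y)·f_3 from 613/600y^2 - 16703/600y - 1277/10 → -1277/40y - 1277/10
  leading term y: subtract (-1277/80)·f_3 from -1277/40y - 1277/10 → 0
  remainder 0.

S(f_3,f_4): lcm = xy. S = 2x + 4y + 6.
  leading term x: subtract (250/3487)·h_5 from 2x + 4y + 6 → 4y + 16
  leading term y: subtract (2)·f_3 from 4y + 16 → 0
  remainder 0.

S(f_1,h_5): lcm = xy. S = -2/5x - 2/5y^2 + 49/10y + 28.
  leading term x: subtract (-50/3487)·h_5 from -2/5x - 2/5y^2 + 49/10y + 28 → -2/5y^2 + 49/10y + 26
  leading term y^2: subtract (-1/5y)·f_3 from -2/5y^2 + 49/10y + 26 → 13/2y + 26
  leading term y: subtract (13/4)·f_3 from 13/2y + 26 → 0
  remainder 0.

S(f_2,h_5): lcm = x^2. S = 1/12xy + 59/12x - 1/2y - 299/12.
  leading term xy: subtract (-1/120)·f_1 from 1/12xy + 59/12x - 1/2y - 299/12 → 99/20x + 1/30y^2 - 59/120y - 109/4
  leading term x: subtract (225/1268)·h_5 from 99/20x + 1/30y^2 - 59/120y - 109/4 → 1/30y^2 - 59/120y - 5/2
  leading term y^2: subtract (1/60y)·f_3 from 1/30y^2 - 59/120y - 5/2 → -5/8y - 5/2
  leading term y: subtract (-5/16)·f_3 from -5/8y - 5/2 → 0
  remainder 0.

S(f_3,h_5): leading monomials are coprime, so the S-polynomial reduces to 0 (Buchberger's first criterion).
S(f_4,h_5): lcm = xy. S = 2x + y - 6.
  leading term x: subtract (250/3487)·h_5 from 2x + y - 6 → y + 4
  leading term y: subtract (1/2)·f_3 from y + 4 → 0
  remainder 0.

Every S-polynomial of the final basis reduces to 0, so we have a Gröbner basis.
Inter-reduce: drop elements whose leading term is divisible by another's, tail-reduce, and make monic.
Reduced Gröbner basis: {x - 5, y + 4}.

A lex Gröbner basis eliminates variables successively. Here y + 4 depends only on y, with roots {-4}; lifting each root through the earlier basis elements recovers the full solutions.
  y = -4: the earlier basis element becomes x - 5 = 0, giving x = 5 — point (5, -4).
Each listed point satisfies every original equation (direct substitution).

{(5, -4)}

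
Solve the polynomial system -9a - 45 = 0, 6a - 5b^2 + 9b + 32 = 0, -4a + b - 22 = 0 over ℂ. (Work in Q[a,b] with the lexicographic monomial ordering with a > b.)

Compute a lex Gröbner basis by Buchberger's algorithm.
f_1 = -9a - 45, LT = a.
f_2 = 6a - 5b^2 + 9b + 32, LT = a.
f_3 = -4a + b - 22, LT = a.

S(f_1,f_2): lcm = a. S = 5/6b^2 - 3/2b - 1/3.
  reduce S modulo (f_1, f_2, f_3):
  remainder 5/6b^2 - 3/2b - 1/3 ≠ 0; add h_4 = 5/6b^2 - 3/2b - 1/3 to the basis.

S(f_1,f_3): lcm = a. S = 1/4b - 1/2.
  reduce S modulo (f_1, f_2, f_3, h_4):
  remainder 1/4b - 1/2 ≠ 0; add h_5 = 1/4b - 1/2 to the basis.

The other S-polynomials (S(f_2,f_3), S(f_1,h_4), S(f_2,h_4), S(f_3,h_4), S(f_1,h_5), S(f_2,h_5), S(f_3,h_5), S(h_4,h_5)) all reduce to 0 modulo the current basis, so we have a Gröbner basis.
Inter-reduce: drop elements whose leading term is divisible by another's, tail-reduce, and make monic.
Reduced Gröbner basis: {a + 5, b - 2}.

A lex Gröbner basis eliminates variables successively. Here b - 2 depends only on b, with roots {2}; lifting each root through the earlier basis elements recovers the full solutions.
  b = 2: the earlier basis element becomes a + 5 = 0, giving a = -5 — point (-5, 2).
Zero-dimensionality of the ideal guarantees finitely many solutions over ℂ.

{(-5, 2)}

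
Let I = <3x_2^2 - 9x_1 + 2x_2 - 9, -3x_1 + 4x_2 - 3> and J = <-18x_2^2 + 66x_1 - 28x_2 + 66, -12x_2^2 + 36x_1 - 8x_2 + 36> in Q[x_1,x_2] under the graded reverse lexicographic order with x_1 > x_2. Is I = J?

Two ideals are equal iff their reduced Gröbner bases coincide (the reduced basis is unique for a fixed ordering).
Buchberger on the first generating set:
f_1 = 3x_2^2 - 9x_1 + 2x_2 - 9, LT = x_2^2.
f_2 = -3x_1 + 4x_2 - 3, LT = x_1.

The S-polynomials (S(f_1,f_2)) all reduce to 0 modulo the current basis, so we have a Gröbner basis.
Inter-reduce: drop elements whose leading term is divisible by another's, tail-reduce, and make monic.
Reduced Gröbner basis: {x_2^2 - 10/3x_2, x_1 - 4/3x_2 + 1}.

Buchberger on the second generating set:
h_1 = -18x_2^2 + 66x_1 - 28x_2 + 66, LT = x_2^2.
h_2 = -12x_2^2 + 36x_1 - 8x_2 + 36, LT = x_2^2.

S(h_1,h_2): lcm = x_2^2. S = -2/3x_1 + 8/9x_2 - 2/3.
  leading term x_1: no divisor's leading term divides it; move -2/3x_1 to the remainder.
  leading term x_2: no divisor's leading term divides it; move 8/9x_2 to the remainder.
  leading term 1: no divisor's leading term divides it; move -2/3 to the remainder.
  remainder -2/3x_1 + 8/9x_2 - 2/3 ≠ 0; add k_3 = -2/3x_1 + 8/9x_2 - 2/3 to the basis.

The other S-polynomials (S(h_1,k_3), S(h_2,k_3)) all reduce to 0 modulo the current basis, so we have a Gröbner basis.
Inter-reduce: drop elements whose leading term is divisible by another's, tail-reduce, and make monic.
Reduced Gröbner basis: {x_2^2 - 10/3x_2, x_1 - 4/3x_2 + 1}.

These coincide, so the ideals are equal.

Yes, the ideals are equal.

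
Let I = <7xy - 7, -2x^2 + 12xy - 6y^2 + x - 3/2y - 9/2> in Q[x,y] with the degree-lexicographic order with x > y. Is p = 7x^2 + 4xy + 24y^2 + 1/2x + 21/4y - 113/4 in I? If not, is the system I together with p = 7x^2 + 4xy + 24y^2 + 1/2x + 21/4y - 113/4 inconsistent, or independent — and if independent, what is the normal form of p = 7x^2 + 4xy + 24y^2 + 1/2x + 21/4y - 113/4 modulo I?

First compute the reduced Gröbner basis of I by Buchberger's algorithm.
f_1 = 7xy - 7, LT = xy.
f_2 = -2x^2 + 12xy - 6y^2 + x - 3/2y - 9/2, LT = x^2.

S(f_1,f_2): lcm = x^2y. S = 6xy^2 - 3y^3 + 1/2xy - 3/4y^2 - x - 9/4y.
  leading term xy^2: subtract (6/7y)·f_1 from 6xy^2 - 3y^3 + 1/2xy - 3/4y^2 - x - 9/4y → -3y^3 + 1/2xy - 3/4y^2 - x + 15/4y
  leading term y^3: no divisor's leading term divides it; move -3y^3 to the remainder.
  leading term xy: subtract (1/14)·f_1 from 1/2xy - 3/4y^2 - x + 15/4y → -3/4y^2 - x + 15/4y + 1/2
  leading term y^2: no divisor's leading term divides it; move -3/4y^2 to the remainder.
  leading term x: no divisor's leading term divides it; move -x to the remainder.
  leading term y: no divisor's leading term divides it; move 15/4y to the remainder.
  leading term 1: no divisor's leading term divides it; move 1/2 to the remainder.
  remainder -3y^3 - 3/4y^2 - x + 15/4y + 1/2 ≠ 0; add h_3 = -3y^3 - 3/4y^2 - x + 15/4y + 1/2 to the basis.

The other S-polynomials (S(f_1,h_3), S(f_2,h_3)) all reduce to 0 modulo the current basis, so we have a Gröbner basis.
Inter-reduce: drop elements whose leading term is divisible by another's, tail-reduce, and make monic.
Reduced Gröbner basis: {y^3 + 1/4y^2 + 1/3x - 5/4y - 1/6, x^2 + 3y^2 - 1/2x + 3/4y - 15/4, xy - 1}.
Label its elements g_1 = y^3 + 1/4y^2 + 1/3x - 5/4y - 1/6, g_2 = x^2 + 3y^2 - 1/2x + 3/4y - 15/4, g_3 = xy - 1.

Reduce p = 7x^2 + 4xy + 24y^2 + 1/2x + 21/4y - 113/4 modulo G:
  leading term x^2: subtract (7)·g_2 from 7x^2 + 4xy + 24y^2 + 1/2x + 21/4y - 113/4 → 4xy + 3y^2 + 4x - 2
  leading term xy: subtract (4)·g_3 from 4xy + 3y^2 + 4x - 2 → 3y^2 + 4x + 2
  leading term y^2: no divisor's leading term divides it; move 3y^2 to the remainder.
  leading term x: no divisor's leading term divides it; move 4x to the remainder.
  leading term 1: no divisor's leading term divides it; move 2 to the remainder.
  normal form = 3y^2 + 4x + 2.
The normal form is nonzero, so p ∉ I. Since p minus its normal form lies in I, I + (p) = I + (r) where r = 3y^2 + 4x + 2; decide whether this ideal is the whole ring.
Run Buchberger on G together with r (pairs among the g_i already reduce to 0 since G is a Gröbner basis):
g_1 = y^3 + 1/4y^2 + 1/3x - 5/4y - 1/6, LT = y^3.
g_2 = x^2 + 3y^2 - 1/2x + 3/4y - 15/4, LT = x^2.
g_3 = xy - 1, LT = xy.
r = 3y^2 + 4x + 2, LT = y^2.

S(g_1,r): lcm = y^3. S = -4/3xy + 1/4y^2 + 1/3x - 23/12y - 1/6.
  leading term xy: subtract (-4/3)·g_3 from -4/3xy + 1/4y^2 + 1/3x - 23/12y - 1/6 → 1/4y^2 + 1/3x - 23/12y - 3/2
  leading term y^2: subtract (1/12)·r from 1/4y^2 + 1/3x - 23/12y - 3/2 → -23/12y - 5/3
  leading term y: no divisor's leading term divides it; move -23/12y to the remainder.
  leading term 1: no divisor's leading term divides it; move -5/3 to the remainder.
  remainder -23/12y - 5/3 ≠ 0; add m_5 = -23/12y - 5/3 to the basis.

S(g_3,r): lcm = xy^2. S = -4/3x^2 - 2/3x - y.
  leading term x^2: subtract (-4/3)·g_2 from -4/3x^2 - 2/3x - y → 4y^2 - 4/3x - 5
  leading term y^2: subtract (4/3)·r from 4y^2 - 4/3x - 5 → -20/3x - 23/3
  leading term x: no divisor's leading term divides it; move -20/3x to the remainder.
  leading term 1: no divisor's leading term divides it; move -23/3 to the remainder.
  remainder -20/3x - 23/3 ≠ 0; add m_6 = -20/3x - 23/3 to the basis.

S(r,m_5): lcm = y^2. S = 4/3x - 20/23y + 2/3.
  leading term x: subtract (-1/5)·m_6 from 4/3x - 20/23y + 2/3 → -20/23y - 13/15
  leading term y: subtract (240/529)·m_5 from -20/23y - 13/15 → -877/7935
  leading term 1: no divisor's leading term divides it; move -877/7935 to the remainder.
  remainder -877/7935 ≠ 0; add m_7 = -877/7935 to the basis.

The other S-polynomials (S(g_1,g_2), S(g_1,g_3), S(g_2,g_3), S(g_2,r), S(g_1,m_5), S(g_2,m_5), S(g_3,m_5), S(g_1,m_6), S(g_2,m_6), S(g_3,m_6), S(r,m_6), S(m_5,m_6), S(g_1,m_7), S(g_2,m_7), S(g_3,m_7), S(r,m_7), S(m_5,m_7), S(m_6,m_7)) all reduce to 0 modulo the current basis, so we have a Gröbner basis.
Inter-reduce: drop elements whose leading term is divisible by another's, tail-reduce, and make monic.
Reduced Gröbner basis: {1}.
The reduced Gröbner basis of I + (p) is {1}: the ideal is the whole ring, so the enlarged system has no common solution — adjoining p is inconsistent.

The remainder on division by a Gröbner basis is unique — it is the normal form.

Adjoining 7x^2 + 4xy + 24y^2 + 1/2x + 21/4y - 113/4 makes the ideal the whole ring: the system is inconsistent.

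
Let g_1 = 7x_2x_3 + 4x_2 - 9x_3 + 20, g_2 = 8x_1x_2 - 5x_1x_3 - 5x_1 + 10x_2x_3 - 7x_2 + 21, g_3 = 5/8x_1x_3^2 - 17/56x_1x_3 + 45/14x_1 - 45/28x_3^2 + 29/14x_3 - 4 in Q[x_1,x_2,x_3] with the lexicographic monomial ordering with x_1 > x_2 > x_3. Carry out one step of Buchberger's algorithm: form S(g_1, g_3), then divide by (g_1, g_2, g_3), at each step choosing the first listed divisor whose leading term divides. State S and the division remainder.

S(g_1, g_3) = 37/35x_1x_2x_3 - 36/7x_1x_2 - 9/7x_1x_3^2 + 20/7x_1x_3 + 18/7x_2x_3^2 - 116/35x_2x_3 + 32/5x_2; remainder on division = 0.

lcm(LM(g_1), LM(g_3)) = x_1x_2x_3^2.
S = (lcm/LT(g_1))·g_1 − (lcm/LT(g_3))·g_3 = 37/35x_1x_2x_3 - 36/7x_1x_2 - 9/7x_1x_3^2 + 20/7x_1x_3 + 18/7x_2x_3^2 - 116/35x_2x_3 + 32/5x_2.
Reduce S modulo (g_1, g_2, g_3) in that order:
  leading term x_1x_2x_3: subtract (37/245x_1)·g_1 from 37/35x_1x_2x_3 - 36/7x_1x_2 - 9/7x_1x_3^2 + 20/7x_1x_3 + 18/7x_2x_3^2 - 116/35x_2x_3 + 32/5x_2 → -1408/245x_1x_2 - 9/7x_1x_3^2 + 1033/245x_1x_3 - 148/49x_1 + 18/7x_2x_3^2 - 116/35x_2x_3 + 32/5x_2
  leading term x_1x_2: subtract (-176/245)·g_2 from -1408/245x_1x_2 - 9/7x_1x_3^2 + 1033/245x_1x_3 - 148/49x_1 + 18/7x_2x_3^2 - 116/35x_2x_3 + 32/5x_2 → -9/7x_1x_3^2 + 153/245x_1x_3 - 324/49x_1 + 18/7x_2x_3^2 + 948/245x_2x_3 + 48/35x_2 + 528/35
  leading term x_1x_3^2: subtract (-72/35)·g_3 from -9/7x_1x_3^2 + 153/245x_1x_3 - 324/49x_1 + 18/7x_2x_3^2 + 948/245x_2x_3 + 48/35x_2 + 528/35 → 18/7x_2x_3^2 + 948/245x_2x_3 + 48/35x_2 - 162/49x_3^2 + 1044/245x_3 + 48/7
  leading term x_2x_3^2: subtract (18/49x_3)·g_1 from 18/7x_2x_3^2 + 948/245x_2x_3 + 48/35x_2 - 162/49x_3^2 + 1044/245x_3 + 48/7 → 12/5x_2x_3 + 48/35x_2 - 108/35x_3 + 48/7
  leading term x_2x_3: subtract (12/35)·g_1 from 12/5x_2x_3 + 48/35x_2 - 108/35x_3 + 48/7 → 0
The remainder is 0, so this S-polynomial contributes no new basis element.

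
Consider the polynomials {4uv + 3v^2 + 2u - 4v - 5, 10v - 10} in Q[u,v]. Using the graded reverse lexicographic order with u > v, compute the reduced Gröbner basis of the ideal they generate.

f_1 = 4uv + 3v^2 + 2u - 4v - 5, LT = uv.
f_2 = 10v - 10, LT = v.

S(f_1,f_2): lcm = uv. S = 3/4v^2 + 3/2u - v - 5/4.
  leading term v^2: subtract (3/40v)·f_2 from 3/4v^2 + 3/2u - v - 5/4 → 3/2u - 1/4v - 5/4
  leading term u: no divisor's leading term divides it; move 3/2u to the remainder.
  leading term v: subtract (-1/40)·f_2 from -1/4v - 5/4 → -3/2
  leading term 1: no divisor's leading term divides it; move -3/2 to the remainder.
  remainder 3/2u - 3/2 ≠ 0; add g_3 = 3/2u - 3/2 to the basis.

The other S-polynomials (S(f_1,g_3), S(f_2,g_3)) all reduce to 0 modulo the current basis, so we have a Gröbner basis.
Inter-reduce: drop elements whose leading term is divisible by another's, tail-reduce, and make monic.

G = {u - 1, v - 1}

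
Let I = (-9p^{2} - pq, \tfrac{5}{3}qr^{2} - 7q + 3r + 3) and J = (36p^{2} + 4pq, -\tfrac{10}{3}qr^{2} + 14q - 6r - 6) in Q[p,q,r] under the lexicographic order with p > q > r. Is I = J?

For a fixed monomial order, each ideal has a unique reduced Gröbner basis; comparing bases decides equality.
Buchberger on the first generating set:
f_1 = -9p^{2} - pq, LT = p^{2}.
f_2 = \tfrac{5}{3}qr^{2} - 7q + 3r + 3, LT = qr^{2}.

The S-polynomials (S(f_1,f_2)) all reduce to 0 modulo the current basis, so we have a Gröbner basis.
Inter-reduce: drop elements whose leading term is divisible by another's, tail-reduce, and make monic.
Reduced Gröbner basis: {p^{2} + \tfrac{1}{9}pq, qr^{2} - \tfrac{21}{5}q + \tfrac{9}{5}r + \tfrac{9}{5}}.

Buchberger on the second generating set:
h_1 = 36p^{2} + 4pq, LT = p^{2}.
h_2 = -\tfrac{10}{3}qr^{2} + 14q - 6r - 6, LT = qr^{2}.

The S-polynomials (S(h_1,h_2)) all reduce to 0 modulo the current basis, so we have a Gröbner basis.
Inter-reduce: drop elements whose leading term is divisible by another's, tail-reduce, and make monic.
Reduced Gröbner basis: {p^{2} + \tfrac{1}{9}pq, qr^{2} - \tfrac{21}{5}q + \tfrac{9}{5}r + \tfrac{9}{5}}.

Same reduced basis, so the two generating sets span the same ideal.

Yes, the ideals are equal.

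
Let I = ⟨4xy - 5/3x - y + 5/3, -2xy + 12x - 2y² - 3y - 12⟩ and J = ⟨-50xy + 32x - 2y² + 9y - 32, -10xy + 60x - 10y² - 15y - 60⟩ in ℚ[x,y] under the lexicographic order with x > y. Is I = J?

For a fixed monomial order, each ideal has a unique reduced Gröbner basis; comparing bases decides equality.
Buchberger on the first generating set:
f_1 = 4xy - 5/3x - y + 5/3, LT = xy.
f_2 = -2xy + 12x - 2y² - 3y - 12, LT = xy.

S(f_1,f_2): lcm = xy. S = 67/12x - y² - 7/4y - 67/12.
  leading term x: no divisor's leading term divides it; move 67/12x to the remainder.
  leading term y²: no divisor's leading term divides it; move -y² to the remainder.
  leading term y: no divisor's leading term divides it; move -7/4y to the remainder.
  leading term 1: no divisor's leading term divides it; move -67/12 to the remainder.
  remainder 67/12x - y² - 7/4y - 67/12 ≠ 0; add g_3 = 67/12x - y² - 7/4y - 67/12 to the basis.

S(f_1,g_3): lcm = xy. S = -5/12x + 12/67y³ + 21/67y² + ¾y + 5/12.
  leading term x: subtract (-5/67)·g_3 from -5/12x + 12/67y³ + 21/67y² + ¾y + 5/12 → 12/67y³ + 16/67y² + 83/134y
  leading term y³: no divisor's leading term divides it; move 12/67y³ to the remainder.
  leading term y²: no divisor's leading term divides it; move 16/67y² to the remainder.
  leading term y: no divisor's leading term divides it; move 83/134y to the remainder.
  remainder 12/67y³ + 16/67y² + 83/134y ≠ 0; add g_4 = 12/67y³ + 16/67y² + 83/134y to the basis.

The other S-polynomials (S(f_2,g_3), S(f_1,g_4), S(f_2,g_4), S(g_3,g_4)) all reduce to 0 modulo the current basis, so we have a Gröbner basis.
Inter-reduce: drop elements whose leading term is divisible by another's, tail-reduce, and make monic.
Reduced Gröbner basis: {x - 12/67y² - 21/67y - 1, y³ + 4/3y² + 83/24y}.

Buchberger on the second generating set:
h_1 = -50xy + 32x - 2y² + 9y - 32, LT = xy.
h_2 = -10xy + 60x - 10y² - 15y - 60, LT = xy.

S(h_1,h_2): lcm = xy. S = 134/25x - 24/25y² - 42/25y - 134/25.
  leading term x: no divisor's leading term divides it; move 134/25x to the remainder.
  leading term y²: no divisor's leading term divides it; move -24/25y² to the remainder.
  leading term y: no divisor's leading term divides it; move -42/25y to the remainder.
  leading term 1: no divisor's leading term divides it; move -134/25 to the remainder.
  remainder 134/25x - 24/25y² - 42/25y - 134/25 ≠ 0; add k_3 = 134/25x - 24/25y² - 42/25y - 134/25 to the basis.

S(h_1,k_3): lcm = xy. S = -16/25x + 12/67y³ + 592/1675y² + 41/50y + 16/25.
  leading term x: subtract (-8/67)·k_3 from -16/25x + 12/67y³ + 592/1675y² + 41/50y + 16/25 → 12/67y³ + 16/67y² + 83/134y
  leading term y³: no divisor's leading term divides it; move 12/67y³ to the remainder.
  leading term y²: no divisor's leading term divides it; move 16/67y² to the remainder.
  leading term y: no divisor's leading term divides it; move 83/134y to the remainder.
  remainder 12/67y³ + 16/67y² + 83/134y ≠ 0; add k_4 = 12/67y³ + 16/67y² + 83/134y to the basis.

The other S-polynomials (S(h_2,k_3), S(h_1,k_4), S(h_2,k_4), S(k_3,k_4)) all reduce to 0 modulo the current basis, so we have a Gröbner basis.
Inter-reduce: drop elements whose leading term is divisible by another's, tail-reduce, and make monic.
Reduced Gröbner basis: {x - 12/67y² - 21/67y - 1, y³ + 4/3y² + 83/24y}.

The two bases agree; hence the ideals are identical.

Yes, the ideals are equal.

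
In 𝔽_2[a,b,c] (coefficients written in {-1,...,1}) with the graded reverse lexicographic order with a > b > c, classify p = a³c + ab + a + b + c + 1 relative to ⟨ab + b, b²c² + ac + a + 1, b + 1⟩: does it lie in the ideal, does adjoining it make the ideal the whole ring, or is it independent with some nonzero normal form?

First compute the reduced Gröbner basis of I by Buchberger's algorithm.
f_1 = ab + b, LT = ab.
f_2 = b²c² + ac + a + 1, LT = b²c².
f_3 = b + 1, LT = b.

S(f_1,f_2): lcm = ab²c². S = b²c² + a²c + a² + a.
  leading term b²c²: subtract (1)·f_2 from b²c² + a²c + a² + a → a²c + a² + ac + 1
  leading term a²c: no divisor's leading term divides it; move a²c to the remainder.
  leading term a²: no divisor's leading term divides it; move a² to the remainder.
  leading term ac: no divisor's leading term divides it; move ac to the remainder.
  leading term 1: no divisor's leading term divides it; move 1 to the remainder.
  remainder a²c + a² + ac + 1 ≠ 0; add h_4 = a²c + a² + ac + 1 to the basis.

S(f_1,f_3): lcm = ab. S = a + b.
  leading term a: no divisor's leading term divides it; move a to the remainder.
  leading term b: subtract (1)·f_3 from b → 1
  leading term 1: no divisor's leading term divides it; move 1 to the remainder.
  remainder a + 1 ≠ 0; add h_5 = a + 1 to the basis.

S(f_2,f_3): lcm = b²c². S = bc² + ac + a + 1.
  leading term bc²: subtract (c²)·f_3 from bc² + ac + a + 1 → ac + c² + a + 1
  leading term ac: subtract (c)·h_5 from ac + c² + a + 1 → c² + a + c + 1
  leading term c²: no divisor's leading term divides it; move c² to the remainder.
  leading term a: subtract (1)·h_5 from a + c + 1 → c
  leading term c: no divisor's leading term divides it; move c to the remainder.
  remainder c² + c ≠ 0; add h_6 = c² + c to the basis.

The other S-polynomials (S(f_1,h_4), S(f_2,h_4), S(f_3,h_4), S(f_1,h_5), S(f_2,h_5), S(f_3,h_5), S(h_4,h_5), S(f_1,h_6), S(f_2,h_6), S(f_3,h_6), S(h_4,h_6), S(h_5,h_6)) all reduce to 0 modulo the current basis, so we have a Gröbner basis.
Inter-reduce: drop elements whose leading term is divisible by another's, tail-reduce, and make monic.
Reduced Gröbner basis: {c² + c, a + 1, b + 1}.
Label its elements g_1 = c² + c, g_2 = a + 1, g_3 = b + 1.

Reduce p = a³c + ab + a + b + c + 1 modulo G:
  leading term a³c: subtract (a²c)·g_2 from a³c + ab + a + b + c + 1 → a²c + ab + a + b + c + 1
  leading term a²c: subtract (ac)·g_2 from a²c + ab + a + b + c + 1 → ab + ac + a + b + c + 1
  leading term ab: subtract (b)·g_2 from ab + ac + a + b + c + 1 → ac + a + c + 1
  leading term ac: subtract (c)·g_2 from ac + a + c + 1 → a + 1
  leading term a: subtract (1)·g_2 from a + 1 → 0
  normal form = 0.
Since the normal form is 0, p ∈ I.

a³c + ab + a + b + c + 1 lies in I (it reduces to 0).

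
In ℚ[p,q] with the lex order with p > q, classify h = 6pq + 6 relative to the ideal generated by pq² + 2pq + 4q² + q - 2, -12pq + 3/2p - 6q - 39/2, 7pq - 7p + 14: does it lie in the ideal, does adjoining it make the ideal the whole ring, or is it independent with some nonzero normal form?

First compute the reduced Gröbner basis of I by Buchberger's algorithm.
f_1 = pq² + 2pq + 4q² + q - 2, LT = pq².
f_2 = -12pq + 3/2p - 6q - 39/2, LT = pq.
f_3 = 7pq - 7p + 14, LT = pq.

S(f_1,f_2): lcm = pq². S = 17/8pq + 7/2q² - ⅝q - 2.
  leading term pq: subtract (-17/96)·f_2 from 17/8pq + 7/2q² - ⅝q - 2 → 17/64p + 7/2q² - 27/16q - 349/64
  leading term p: no divisor's leading term divides it; move 17/64p to the remainder.
  leading term q²: no divisor's leading term divides it; move 7/2q² to the remainder.
  leading term q: no divisor's leading term divides it; move -27/16q to the remainder.
  leading term 1: no divisor's leading term divides it; move -349/64 to the remainder.
  remainder 17/64p + 7/2q² - 27/16q - 349/64 ≠ 0; add k_4 = 17/64p + 7/2q² - 27/16q - 349/64 to the basis.

S(f_1,f_3): lcm = pq². S = 3pq + 4q² - q - 2.
  leading term pq: subtract (-¼)·f_2 from 3pq + 4q² - q - 2 → ⅜p + 4q² - 5/2q - 55/8
  leading term p: subtract (24/17)·k_4 from ⅜p + 4q² - 5/2q - 55/8 → -16/17q² - 2/17q + 14/17
  leading term q²: no divisor's leading term divides it; move -16/17q² to the remainder.
  leading term q: no divisor's leading term divides it; move -2/17q to the remainder.
  leading term 1: no divisor's leading term divides it; move 14/17 to the remainder.
  remainder -16/17q² - 2/17q + 14/17 ≠ 0; add k_5 = -16/17q² - 2/17q + 14/17 to the basis.

S(f_2,f_3): lcm = pq. S = ⅞p + ½q - ⅜.
  leading term p: subtract (56/17)·k_4 from ⅞p + ½q - ⅜ → -196/17q² + 103/17q + 299/17
  leading term q²: subtract (49/4)·k_5 from -196/17q² + 103/17q + 299/17 → 15/2q + 15/2
  leading term q: no divisor's leading term divides it; move 15/2q to the remainder.
  leading term 1: no divisor's leading term divides it; move 15/2 to the remainder.
  remainder 15/2q + 15/2 ≠ 0; add k_6 = 15/2q + 15/2 to the basis.

The other S-polynomials (S(f_1,k_4), S(f_2,k_4), S(f_3,k_4), S(f_1,k_5), S(f_2,k_5), S(f_3,k_5), S(k_4,k_5), S(f_1,k_6), S(f_2,k_6), S(f_3,k_6), S(k_4,k_6), S(k_5,k_6)) all reduce to 0 modulo the current basis, so we have a Gröbner basis.
Inter-reduce: drop elements whose leading term is divisible by another's, tail-reduce, and make monic.
Reduced Gröbner basis: {p - 1, q + 1}.
Label its elements g_1 = p - 1, g_2 = q + 1.

Reduce h = 6pq + 6 modulo G:
  leading term pq: subtract (6q)·g_1 from 6pq + 6 → 6q + 6
  leading term q: subtract (6)·g_2 from 6q + 6 → 0
  normal form = 0.
Since the normal form is 0, h ∈ I.

6pq + 6 lies in I (it reduces to 0).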